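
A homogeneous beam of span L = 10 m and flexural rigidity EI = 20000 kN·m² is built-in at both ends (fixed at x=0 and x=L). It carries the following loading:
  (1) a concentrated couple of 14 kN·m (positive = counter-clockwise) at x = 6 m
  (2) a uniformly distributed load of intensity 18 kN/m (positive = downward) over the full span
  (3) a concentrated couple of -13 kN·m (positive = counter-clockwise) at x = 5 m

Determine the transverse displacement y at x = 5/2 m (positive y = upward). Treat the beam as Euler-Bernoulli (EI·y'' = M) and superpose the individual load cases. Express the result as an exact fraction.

Load 1 — applied couple M₀=14 kN·m at a=6 m (b=L-a=4):
  y_1 = (R_Ax³/6 - M_Ax²/2)/EI  [x≤a] with R_A=252/125, M_A=112/25 = ((252/125)·(5/2)³/6 - (112/25)·(5/2)²/2)/20000 = -7/16000 m
Load 2 — uniform load w=18 kN/m over full span:
  y_2 = -wx²(L-x)²/(24EI) = -18·(5/2)²·(10-(5/2))²/(24·20000) = -27/2048 m
Load 3 — applied couple M₀=-13 kN·m at a=5 m (b=L-a=5):
  y_3 = (R_Ax³/6 - M_Ax²/2)/EI  [x≤a] with R_A=-39/20, M_A=-13/4 = ((-39/20)·(5/2)³/6 - (-13/4)·(5/2)²/2)/20000 = 13/51200 m
Superposition: y = Σ y_i = -1711/128000 m ≈ -0.013367 m

y(5/2) = -1711/128000 m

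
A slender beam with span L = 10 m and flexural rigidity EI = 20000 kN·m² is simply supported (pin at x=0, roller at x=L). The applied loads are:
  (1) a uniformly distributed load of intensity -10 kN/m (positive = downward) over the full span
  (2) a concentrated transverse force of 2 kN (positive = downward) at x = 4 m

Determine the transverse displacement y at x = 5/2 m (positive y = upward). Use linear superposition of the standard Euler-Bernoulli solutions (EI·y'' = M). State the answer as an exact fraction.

y(5/2) = 57527/1280000 m

Load 1 — uniform load w=-10 kN/m over full span:
  y_1 = -wx(L³-2Lx²+x³)/(24EI) = -(-10)·(5/2)·(10³-2·10·(5/2)²+(5/2)³)/(24·20000) = 95/2048 m
Load 2 — point force P=2 kN at a=4 m (b=L-a=6):
  y_2 = -Pbx(L²-b²-x²)/(6LEI)  [x≤a] = -2·6·(5/2)·(10²-6²-(5/2)²)/(6·10·20000) = -231/160000 m
Superposition: y = Σ y_i = 57527/1280000 m ≈ 0.044943 m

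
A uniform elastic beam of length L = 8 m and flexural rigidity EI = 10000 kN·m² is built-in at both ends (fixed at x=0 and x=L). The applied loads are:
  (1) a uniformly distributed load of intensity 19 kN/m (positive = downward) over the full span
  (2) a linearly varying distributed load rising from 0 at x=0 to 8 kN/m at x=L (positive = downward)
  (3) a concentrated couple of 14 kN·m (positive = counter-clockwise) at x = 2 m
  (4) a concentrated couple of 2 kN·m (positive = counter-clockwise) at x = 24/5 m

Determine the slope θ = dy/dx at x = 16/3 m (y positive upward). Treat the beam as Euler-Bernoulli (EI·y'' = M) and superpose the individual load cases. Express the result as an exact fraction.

Load 1 — uniform load w=19 kN/m over full span:
  θ_1 = -wx(L-x)(L-2x)/(12EI) = -19·(16/3)·(8-(16/3))·(8-2·(16/3))/(12·10000) = 304/50625 rad
Load 2 — triangular load w₀=8 kN/m (0→w₀ over full span):
  θ_2 = -w₀(2x(L-x)(L-2x)(x+2L)+x²(L-x)²)/(120LEI) = -8·(2·(16/3)·(8-(16/3))·(8-2·(16/3))·((16/3)+2·8)+(16/3)²·(8-(16/3))²)/(120·8·10000) = 896/759375 rad
Load 3 — applied couple M₀=14 kN·m at a=2 m (b=L-a=6):
  θ_3 = (R_Ax²/2 - M_Ax - M₀(x-a))/EI  [x>a] with R_A=63/32, M_A=-21/8 = ((63/32)·(16/3)²/2 - (-21/8)·(16/3) - 14·((16/3)-2))/10000 = -7/15000 rad
Load 4 — applied couple M₀=2 kN·m at a=24/5 m (b=L-a=16/5):
  θ_4 = (R_Ax²/2 - M_Ax - M₀(x-a))/EI  [x>a] with R_A=9/25, M_A=16/25 = ((9/25)·(16/3)²/2 - (16/25)·(16/3) - 2·((16/3)-(24/5)))/10000 = 1/15625 rad
Superposition: θ = Σ θ_i = 206009/30375000 rad ≈ 0.006782 rad

θ(16/3) = 206009/30375000 rad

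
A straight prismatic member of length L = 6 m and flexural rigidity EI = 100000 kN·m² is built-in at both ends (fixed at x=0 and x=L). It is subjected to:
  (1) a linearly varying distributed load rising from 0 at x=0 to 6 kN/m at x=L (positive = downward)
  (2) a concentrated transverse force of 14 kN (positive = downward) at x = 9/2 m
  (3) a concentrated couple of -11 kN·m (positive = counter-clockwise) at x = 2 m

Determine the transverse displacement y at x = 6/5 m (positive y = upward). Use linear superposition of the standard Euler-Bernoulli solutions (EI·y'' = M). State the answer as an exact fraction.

Load 1 — triangular load w₀=6 kN/m (0→w₀ over full span):
  y_1 = -w₀x²(L-x)²(x+2L)/(120LEI) = -6·(6/5)²·(6-(6/5))²·((6/5)+2·6)/(120·6·100000) = -1782/48828125 m
Load 2 — point force P=14 kN at a=9/2 m (b=L-a=3/2):
  y_2 = -Pb²x²(3aL-(3a+b)x)/(6L³EI)  [x≤a] = -14·(3/2)²·(6/5)²·(3·(9/2)·6-(3·(9/2)+(3/2))·(6/5))/(6·6³·100000) = -441/20000000 m
Load 3 — applied couple M₀=-11 kN·m at a=2 m (b=L-a=4):
  y_3 = (R_Ax³/6 - M_Ax²/2)/EI  [x≤a] with R_A=-22/9, M_A=0 = ((-22/9)·(6/5)³/6 - 0·(6/5)²/2)/100000 = -11/1562500 m
Superposition: y = Σ y_i = -819817/12500000000 m ≈ -0.000066 m

y(6/5) = -819817/12500000000 m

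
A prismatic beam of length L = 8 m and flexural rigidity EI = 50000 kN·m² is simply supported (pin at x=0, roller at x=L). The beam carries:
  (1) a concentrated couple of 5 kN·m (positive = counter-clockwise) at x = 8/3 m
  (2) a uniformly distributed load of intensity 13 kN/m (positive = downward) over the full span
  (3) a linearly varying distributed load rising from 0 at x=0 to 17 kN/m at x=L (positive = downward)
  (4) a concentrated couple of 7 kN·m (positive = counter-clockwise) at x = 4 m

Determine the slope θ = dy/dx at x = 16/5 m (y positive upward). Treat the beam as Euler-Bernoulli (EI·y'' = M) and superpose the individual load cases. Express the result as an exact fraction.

θ(16/5) = -785609/281250000 rad

Load 1 — applied couple M₀=5 kN·m at a=8/3 m (b=L-a=16/3):
  θ_1 = (M₀x²/(2L)-M₀(x-a)+C₁)/EI  [x>a] with C₁=M₀(3b²-L²)/(6L)=20/9 = (5·(16/5)²/(2·8)-5·((16/5)-(8/3))+(20/9))/50000 = 31/562500 rad
Load 2 — uniform load w=13 kN/m over full span:
  θ_2 = -w(L³-6Lx²+4x³)/(24EI) = -13·(8³-6·8·(16/5)²+4·(16/5)³)/(24·50000) = -1924/1171875 rad
Load 3 — triangular load w₀=17 kN/m (0→w₀ over full span):
  θ_3 = -w₀(7L⁴-30L²x²+15x⁴)/(360LEI) = -17·(7·8⁴-30·8²·(16/5)²+15·(16/5)⁴)/(360·8·50000) = -21964/17578125 rad
Load 4 — applied couple M₀=7 kN·m at a=4 m (b=L-a=4):
  θ_4 = (M₀x²/(2L)+C₁)/EI  [x≤a] with C₁=M₀(3b²-L²)/(6L)=-7/3 = (7·(16/5)²/(2·8)+(-7/3))/50000 = 161/3750000 rad
Superposition: θ = Σ θ_i = -785609/281250000 rad ≈ -0.002793 rad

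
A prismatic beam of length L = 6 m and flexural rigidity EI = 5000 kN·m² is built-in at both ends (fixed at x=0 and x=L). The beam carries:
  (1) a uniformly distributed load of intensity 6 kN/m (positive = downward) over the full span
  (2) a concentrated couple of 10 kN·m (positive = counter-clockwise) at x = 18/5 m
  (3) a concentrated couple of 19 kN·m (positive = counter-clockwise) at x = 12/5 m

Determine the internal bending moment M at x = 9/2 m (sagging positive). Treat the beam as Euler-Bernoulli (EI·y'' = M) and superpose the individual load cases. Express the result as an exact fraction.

Load 1 — uniform load w=6 kN/m over full span:
  M_1 = wLx/2 - wL²/12 - wx²/2 = 6·6·(9/2)/2 - 6·6²/12 - 6·(9/2)²/2 = 9/4 kN·m
Load 2 — applied couple M₀=10 kN·m at a=18/5 m (b=L-a=12/5):
  M_2 = R_Ax - M_A - M₀  [x>a] with R_A=12/5, M_A=16/5 = (12/5)·(9/2) - (16/5) - 10 = -12/5 kN·m
Load 3 — applied couple M₀=19 kN·m at a=12/5 m (b=L-a=18/5):
  M_3 = R_Ax - M_A - M₀  [x>a] with R_A=114/25, M_A=57/25 = (114/25)·(9/2) - (57/25) - 19 = -19/25 kN·m
Superposition: M = Σ M_i = -91/100 kN·m ≈ -0.910000 kN·m

M(9/2) = -91/100 kN·m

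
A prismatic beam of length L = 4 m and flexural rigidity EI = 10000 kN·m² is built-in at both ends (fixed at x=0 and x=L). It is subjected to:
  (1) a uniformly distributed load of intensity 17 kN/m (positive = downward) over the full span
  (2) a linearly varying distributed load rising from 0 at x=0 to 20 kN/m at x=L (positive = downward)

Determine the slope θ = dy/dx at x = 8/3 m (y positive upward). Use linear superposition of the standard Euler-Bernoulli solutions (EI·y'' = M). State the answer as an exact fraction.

Load 1 — uniform load w=17 kN/m over full span:
  θ_1 = -wx(L-x)(L-2x)/(12EI) = -17·(8/3)·(4-(8/3))·(4-2·(8/3))/(12·10000) = 34/50625 rad
Load 2 — triangular load w₀=20 kN/m (0→w₀ over full span):
  θ_2 = -w₀(2x(L-x)(L-2x)(x+2L)+x²(L-x)²)/(120LEI) = -20·(2·(8/3)·(4-(8/3))·(4-2·(8/3))·((8/3)+2·4)+(8/3)²·(4-(8/3))²)/(120·4·10000) = 56/151875 rad
Superposition: θ = Σ θ_i = 158/151875 rad ≈ 0.001040 rad

θ(8/3) = 158/151875 rad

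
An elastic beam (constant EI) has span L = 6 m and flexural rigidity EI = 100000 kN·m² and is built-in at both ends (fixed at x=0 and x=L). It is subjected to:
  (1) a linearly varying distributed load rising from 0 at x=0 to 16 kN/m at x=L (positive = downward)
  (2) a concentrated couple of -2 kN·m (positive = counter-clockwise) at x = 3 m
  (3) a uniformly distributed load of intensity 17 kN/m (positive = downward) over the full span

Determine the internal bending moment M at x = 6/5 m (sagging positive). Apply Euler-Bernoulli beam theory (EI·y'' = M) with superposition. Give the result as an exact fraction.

M(6/5) = -1207/250 kN·m

Load 1 — triangular load w₀=16 kN/m (0→w₀ over full span):
  M_1 = 3w₀Lx/20 - w₀L²/30 - w₀x³/(6L) = 3·16·6·(6/5)/20 - 16·6²/30 - 16·(6/5)³/(6·6) = -336/125 kN·m
Load 2 — applied couple M₀=-2 kN·m at a=3 m (b=L-a=3):
  M_2 = R_Ax - M_A  [x≤a] with R_A=-1/2, M_A=-1/2 = (-1/2)·(6/5) - (-1/2) = -1/10 kN·m
Load 3 — uniform load w=17 kN/m over full span:
  M_3 = wLx/2 - wL²/12 - wx²/2 = 17·6·(6/5)/2 - 17·6²/12 - 17·(6/5)²/2 = -51/25 kN·m
Superposition: M = Σ M_i = -1207/250 kN·m ≈ -4.828000 kN·m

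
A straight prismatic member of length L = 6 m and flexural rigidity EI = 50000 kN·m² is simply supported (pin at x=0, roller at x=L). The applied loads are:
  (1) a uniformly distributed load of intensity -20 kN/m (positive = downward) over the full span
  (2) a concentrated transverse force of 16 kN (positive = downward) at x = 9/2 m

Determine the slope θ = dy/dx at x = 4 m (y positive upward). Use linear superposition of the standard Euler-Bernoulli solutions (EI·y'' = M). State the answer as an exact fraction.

θ(4) = -463/300000 rad

Load 1 — uniform load w=-20 kN/m over full span:
  θ_1 = -w(L³-6Lx²+4x³)/(24EI) = -(-20)·(6³-6·6·4²+4·4³)/(24·50000) = -13/7500 rad
Load 2 — point force P=16 kN at a=9/2 m (b=L-a=3/2):
  θ_2 = -Pb(L²-b²-3x²)/(6LEI)  [x≤a] = -16·(3/2)·(6²-(3/2)²-3·4²)/(6·6·50000) = 19/100000 rad
Superposition: θ = Σ θ_i = -463/300000 rad ≈ -0.001543 rad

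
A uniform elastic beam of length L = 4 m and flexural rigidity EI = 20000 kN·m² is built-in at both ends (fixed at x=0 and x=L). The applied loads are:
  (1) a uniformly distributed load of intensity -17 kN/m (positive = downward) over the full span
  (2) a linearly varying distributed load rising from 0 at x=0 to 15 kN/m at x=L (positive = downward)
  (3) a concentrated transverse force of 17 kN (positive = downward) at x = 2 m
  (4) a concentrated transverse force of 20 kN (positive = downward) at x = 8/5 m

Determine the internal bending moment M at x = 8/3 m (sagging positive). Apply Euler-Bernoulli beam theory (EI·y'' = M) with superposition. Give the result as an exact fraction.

M(8/3) = 1529/1350 kN·m

Load 1 — uniform load w=-17 kN/m over full span:
  M_1 = wLx/2 - wL²/12 - wx²/2 = (-17)·4·(8/3)/2 - (-17)·4²/12 - (-17)·(8/3)²/2 = -68/9 kN·m
Load 2 — triangular load w₀=15 kN/m (0→w₀ over full span):
  M_2 = 3w₀Lx/20 - w₀L²/30 - w₀x³/(6L) = 3·15·4·(8/3)/20 - 15·4²/30 - 15·(8/3)³/(6·4) = 112/27 kN·m
Load 3 — point force P=17 kN at a=2 m (b=L-a=2):
  M_3 = Pa²(a+3b)(L-x)/L³ - Pa²b/L²  [x>a] = 17·2²·(2+3·2)·(4-(8/3))/4³ - 17·2²·2/4² = 17/6 kN·m
Load 4 — point force P=20 kN at a=8/5 m (b=L-a=12/5):
  M_4 = Pa²(a+3b)(L-x)/L³ - Pa²b/L²  [x>a] = 20·(8/5)²·((8/5)+3·(12/5))·(4-(8/3))/4³ - 20·(8/5)²·(12/5)/4² = 128/75 kN·m
Superposition: M = Σ M_i = 1529/1350 kN·m ≈ 1.132593 kN·m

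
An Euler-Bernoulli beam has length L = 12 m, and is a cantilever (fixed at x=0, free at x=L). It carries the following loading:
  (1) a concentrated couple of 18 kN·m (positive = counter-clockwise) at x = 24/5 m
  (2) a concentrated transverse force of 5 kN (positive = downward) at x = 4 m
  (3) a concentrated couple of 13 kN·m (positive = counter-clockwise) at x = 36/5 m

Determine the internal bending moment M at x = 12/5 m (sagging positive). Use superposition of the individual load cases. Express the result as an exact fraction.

Load 1 — applied couple M₀=18 kN·m at a=24/5 m (b=L-a=36/5):
  M_1 = M₀  [x≤a] = 18 = 18 kN·m
Load 2 — point force P=5 kN at a=4 m (b=L-a=8):
  M_2 = -P(a-x)  [x≤a] = -5·(4-(12/5)) = -8 kN·m
Load 3 — applied couple M₀=13 kN·m at a=36/5 m (b=L-a=24/5):
  M_3 = M₀  [x≤a] = 13 = 13 kN·m
Superposition: M = Σ M_i = 23 kN·m ≈ 23.000000 kN·m

M(12/5) = 23 kN·m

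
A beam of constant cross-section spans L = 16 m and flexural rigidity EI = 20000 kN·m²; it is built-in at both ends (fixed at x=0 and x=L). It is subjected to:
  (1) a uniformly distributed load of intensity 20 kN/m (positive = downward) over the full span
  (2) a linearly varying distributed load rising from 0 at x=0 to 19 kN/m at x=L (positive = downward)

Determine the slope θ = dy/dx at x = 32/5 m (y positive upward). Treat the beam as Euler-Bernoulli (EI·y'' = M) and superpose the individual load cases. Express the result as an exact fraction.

Load 1 — uniform load w=20 kN/m over full span:
  θ_1 = -wx(L-x)(L-2x)/(12EI) = -20·(32/5)·(16-(32/5))·(16-2·(32/5))/(12·20000) = -256/15625 rad
Load 2 — triangular load w₀=19 kN/m (0→w₀ over full span):
  θ_2 = -w₀(2x(L-x)(L-2x)(x+2L)+x²(L-x)²)/(120LEI) = -19·(2·(32/5)·(16-(32/5))·(16-2·(32/5))·((32/5)+2·16)+(32/5)²·(16-(32/5))²)/(120·16·20000) = -3648/390625 rad
Superposition: θ = Σ θ_i = -10048/390625 rad ≈ -0.025723 rad

θ(32/5) = -10048/390625 rad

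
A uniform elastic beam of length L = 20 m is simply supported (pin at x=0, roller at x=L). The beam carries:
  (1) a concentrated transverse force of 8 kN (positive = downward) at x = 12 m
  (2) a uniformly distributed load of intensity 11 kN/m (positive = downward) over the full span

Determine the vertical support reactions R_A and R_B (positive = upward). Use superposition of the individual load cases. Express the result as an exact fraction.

R_A = 566/5 kN, R_B = 574/5 kN

Load 1 — point force P=8 kN at a=12 m (b=L-a=8):
  R_A = Pb/L = 8·8/20 = 16/5 kN
  R_B = Pa/L = 8·12/20 = 24/5 kN
Load 2 — uniform load w=11 kN/m over full span:
  R_A = wL/2 = 11·20/2 = 110 kN
  R_B = wL/2 = 11·20/2 = 110 kN
Superposition: R_A = 566/5 kN, R_B = 574/5 kN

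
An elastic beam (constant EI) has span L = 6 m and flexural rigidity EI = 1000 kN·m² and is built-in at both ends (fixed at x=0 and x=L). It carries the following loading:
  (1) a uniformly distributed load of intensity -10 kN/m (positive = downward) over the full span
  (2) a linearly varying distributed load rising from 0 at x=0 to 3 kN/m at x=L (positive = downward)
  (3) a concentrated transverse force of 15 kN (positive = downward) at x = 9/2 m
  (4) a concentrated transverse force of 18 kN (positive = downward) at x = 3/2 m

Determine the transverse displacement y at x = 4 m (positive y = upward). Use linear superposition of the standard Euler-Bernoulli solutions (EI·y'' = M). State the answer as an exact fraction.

y(4) = 291/40000 m

Load 1 — uniform load w=-10 kN/m over full span:
  y_1 = -wx²(L-x)²/(24EI) = -(-10)·4²·(6-4)²/(24·1000) = 2/75 m
Load 2 — triangular load w₀=3 kN/m (0→w₀ over full span):
  y_2 = -w₀x²(L-x)²(x+2L)/(120LEI) = -3·4²·(6-4)²·(4+2·6)/(120·6·1000) = -8/1875 m
Load 3 — point force P=15 kN at a=9/2 m (b=L-a=3/2):
  y_3 = -Pb²x²(3aL-(3a+b)x)/(6L³EI)  [x≤a] = -15·(3/2)²·4²·(3·(9/2)·6-(3·(9/2)+(3/2))·4)/(6·6³·1000) = -7/800 m
Load 4 — point force P=18 kN at a=3/2 m (b=L-a=9/2):
  y_4 = -Pa²(L-x)²(3bL-(3b+a)(L-x))/(6L³EI)  [x>a] = -18·(3/2)²·(6-4)²·(3·(9/2)·6-(3·(9/2)+(3/2))·(6-4))/(6·6³·1000) = -51/8000 m
Superposition: y = Σ y_i = 291/40000 m ≈ 0.007275 m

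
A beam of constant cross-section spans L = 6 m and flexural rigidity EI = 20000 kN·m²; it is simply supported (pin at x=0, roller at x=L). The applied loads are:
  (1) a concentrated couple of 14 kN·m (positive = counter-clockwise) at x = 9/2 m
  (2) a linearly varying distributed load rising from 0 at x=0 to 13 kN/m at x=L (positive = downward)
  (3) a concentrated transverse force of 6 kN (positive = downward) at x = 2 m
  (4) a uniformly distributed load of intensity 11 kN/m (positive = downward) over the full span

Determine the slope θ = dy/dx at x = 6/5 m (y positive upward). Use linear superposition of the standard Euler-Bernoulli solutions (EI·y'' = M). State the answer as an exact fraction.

Load 1 — applied couple M₀=14 kN·m at a=9/2 m (b=L-a=3/2):
  θ_1 = (M₀x²/(2L)+C₁)/EI  [x≤a] with C₁=M₀(3b²-L²)/(6L)=-91/8 = (14·(6/5)²/(2·6)+(-91/8))/20000 = -1939/4000000 rad
Load 2 — triangular load w₀=13 kN/m (0→w₀ over full span):
  θ_2 = -w₀(7L⁴-30L²x²+15x⁴)/(360LEI) = -13·(7·6⁴-30·6²·(6/5)²+15·(6/5)⁴)/(360·6·20000) = -3549/1562500 rad
Load 3 — point force P=6 kN at a=2 m (b=L-a=4):
  θ_3 = -Pb(L²-b²-3x²)/(6LEI)  [x≤a] = -6·4·(6²-4²-3·(6/5)²)/(6·6·20000) = -49/93750 rad
Load 4 — uniform load w=11 kN/m over full span:
  θ_4 = -w(L³-6Lx²+4x³)/(24EI) = -11·(6³-6·6·(6/5)²+4·(6/5)³)/(24·20000) = -9801/2500000 rad
Superposition: θ = Σ θ_i = -2159753/300000000 rad ≈ -0.007199 rad

θ(6/5) = -2159753/300000000 rad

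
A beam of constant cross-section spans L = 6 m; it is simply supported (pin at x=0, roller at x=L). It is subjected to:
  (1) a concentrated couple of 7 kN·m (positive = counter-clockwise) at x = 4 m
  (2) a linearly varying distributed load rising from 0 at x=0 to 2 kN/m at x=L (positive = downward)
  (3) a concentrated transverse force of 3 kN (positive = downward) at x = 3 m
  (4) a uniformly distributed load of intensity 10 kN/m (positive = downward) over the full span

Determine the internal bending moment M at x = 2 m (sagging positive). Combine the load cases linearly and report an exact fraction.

M(2) = 440/9 kN·m

Load 1 — applied couple M₀=7 kN·m at a=4 m (b=L-a=2):
  M_1 = M₀x/L  [x≤a] = 7·2/6 = 7/3 kN·m
Load 2 — triangular load w₀=2 kN/m (0→w₀ over full span):
  M_2 = w₀Lx/6 - w₀x³/(6L) = 2·6·2/6 - 2·2³/(6·6) = 32/9 kN·m
Load 3 — point force P=3 kN at a=3 m (b=L-a=3):
  M_3 = Pbx/L  [x≤a] = 3·3·2/6 = 3 kN·m
Load 4 — uniform load w=10 kN/m over full span:
  M_4 = wx(L-x)/2 = 10·2·(6-2)/2 = 40 kN·m
Superposition: M = Σ M_i = 440/9 kN·m ≈ 48.888889 kN·m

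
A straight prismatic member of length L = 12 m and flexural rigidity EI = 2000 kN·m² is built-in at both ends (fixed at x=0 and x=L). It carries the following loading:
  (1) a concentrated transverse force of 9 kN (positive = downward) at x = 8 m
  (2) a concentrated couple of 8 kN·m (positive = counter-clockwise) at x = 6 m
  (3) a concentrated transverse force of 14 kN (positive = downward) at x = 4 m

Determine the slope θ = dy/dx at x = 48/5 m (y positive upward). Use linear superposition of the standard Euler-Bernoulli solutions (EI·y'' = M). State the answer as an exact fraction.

Load 1 — point force P=9 kN at a=8 m (b=L-a=4):
  θ_1 = Pa²(L-x)(2bL-(3b+a)(L-x))/(2L³EI)  [x>a] = 9·8²·(12-(48/5))·(2·4·12-(3·4+8)·(12-(48/5)))/(2·12³·2000) = 6/625 rad
Load 2 — applied couple M₀=8 kN·m at a=6 m (b=L-a=6):
  θ_2 = (R_Ax²/2 - M_Ax - M₀(x-a))/EI  [x>a] with R_A=1, M_A=2 = (1·(48/5)²/2 - 2·(48/5) - 8·((48/5)-6))/2000 = -3/3125 rad
Load 3 — point force P=14 kN at a=4 m (b=L-a=8):
  θ_3 = Pa²(L-x)(2bL-(3b+a)(L-x))/(2L³EI)  [x>a] = 14·4²·(12-(48/5))·(2·8·12-(3·8+4)·(12-(48/5)))/(2·12³·2000) = 91/9375 rad
Superposition: θ = Σ θ_i = 172/9375 rad ≈ 0.018347 rad

θ(48/5) = 172/9375 rad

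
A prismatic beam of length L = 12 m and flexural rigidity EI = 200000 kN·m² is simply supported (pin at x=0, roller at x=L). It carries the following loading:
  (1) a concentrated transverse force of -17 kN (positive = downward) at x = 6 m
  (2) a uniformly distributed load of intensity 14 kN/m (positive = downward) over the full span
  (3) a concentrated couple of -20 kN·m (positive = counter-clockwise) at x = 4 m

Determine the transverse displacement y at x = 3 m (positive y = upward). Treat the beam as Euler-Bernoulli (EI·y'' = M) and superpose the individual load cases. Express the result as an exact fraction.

y(3) = -29/2500 m

Load 1 — point force P=-17 kN at a=6 m (b=L-a=6):
  y_1 = -Pbx(L²-b²-x²)/(6LEI)  [x≤a] = -(-17)·6·3·(12²-6²-3²)/(6·12·200000) = 1683/800000 m
Load 2 — uniform load w=14 kN/m over full span:
  y_2 = -wx(L³-2Lx²+x³)/(24EI) = -14·3·(12³-2·12·3²+3³)/(24·200000) = -10773/800000 m
Load 3 — applied couple M₀=-20 kN·m at a=4 m (b=L-a=8):
  y_3 = (M₀x³/(6L)+C₁x)/EI  [x≤a] with C₁=M₀(3b²-L²)/(6L)=-40/3 = ((-20)·3³/(6·12)+(-40/3)·3)/200000 = -19/80000 m
Superposition: y = Σ y_i = -29/2500 m ≈ -0.011600 m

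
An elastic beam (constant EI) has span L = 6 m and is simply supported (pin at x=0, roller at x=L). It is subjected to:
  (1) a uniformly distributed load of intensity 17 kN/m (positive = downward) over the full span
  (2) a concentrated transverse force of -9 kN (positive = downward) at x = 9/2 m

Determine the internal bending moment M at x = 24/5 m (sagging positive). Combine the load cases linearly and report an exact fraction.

Load 1 — uniform load w=17 kN/m over full span:
  M_1 = wx(L-x)/2 = 17·(24/5)·(6-(24/5))/2 = 1224/25 kN·m
Load 2 — point force P=-9 kN at a=9/2 m (b=L-a=3/2):
  M_2 = Pa(L-x)/L  [x>a] = (-9)·(9/2)·(6-(24/5))/6 = -81/10 kN·m
Superposition: M = Σ M_i = 2043/50 kN·m ≈ 40.860000 kN·m

M(24/5) = 2043/50 kN·m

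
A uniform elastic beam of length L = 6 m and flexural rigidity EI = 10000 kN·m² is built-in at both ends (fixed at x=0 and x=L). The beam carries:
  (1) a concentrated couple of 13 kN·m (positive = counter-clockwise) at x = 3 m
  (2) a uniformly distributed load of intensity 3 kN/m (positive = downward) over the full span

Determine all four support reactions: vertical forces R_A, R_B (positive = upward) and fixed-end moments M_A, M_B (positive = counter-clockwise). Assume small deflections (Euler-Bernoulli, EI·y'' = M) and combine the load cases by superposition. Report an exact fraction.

Load 1 — applied couple M₀=13 kN·m at a=3 m (b=L-a=3):
  R_A = 6M₀ab/L³ = 6·13·3·3/6³ = 13/4 kN
  M_A = M₀b(2a-b)/L² = 13·3·(2·3-3)/6² = 13/4 kN·m
  R_B = -6M₀ab/L³ = -6·13·3·3/6³ = -13/4 kN
  M_B = M₀a(2b-a)/L² = 13·3·(2·3-3)/6² = 13/4 kN·m
Load 2 — uniform load w=3 kN/m over full span:
  R_A = wL/2 = 3·6/2 = 9 kN
  M_A = wL²/12 = 3·6²/12 = 9 kN·m
  R_B = wL/2 = 3·6/2 = 9 kN
  M_B = -wL²/12 = -3·6²/12 = -9 kN·m
Superposition: R_A = 49/4 kN, M_A = 49/4 kN·m, R_B = 23/4 kN, M_B = -23/4 kN·m

R_A = 49/4 kN, M_A = 49/4 kN·m, R_B = 23/4 kN, M_B = -23/4 kN·m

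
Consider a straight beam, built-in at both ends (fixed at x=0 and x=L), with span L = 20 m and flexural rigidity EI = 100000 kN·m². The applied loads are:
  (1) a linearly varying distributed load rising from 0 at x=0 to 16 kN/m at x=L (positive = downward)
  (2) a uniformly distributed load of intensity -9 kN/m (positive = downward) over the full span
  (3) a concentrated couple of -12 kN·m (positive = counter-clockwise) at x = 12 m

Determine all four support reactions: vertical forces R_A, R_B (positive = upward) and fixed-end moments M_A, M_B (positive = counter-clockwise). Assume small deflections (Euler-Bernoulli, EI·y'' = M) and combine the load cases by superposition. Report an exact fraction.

Load 1 — triangular load w₀=16 kN/m (0→w₀ over full span):
  R_A = 3w₀L/20 = 3·16·20/20 = 48 kN
  M_A = w₀L²/30 = 16·20²/30 = 640/3 kN·m
  R_B = 7w₀L/20 = 7·16·20/20 = 112 kN
  M_B = -w₀L²/20 = -16·20²/20 = -320 kN·m
Load 2 — uniform load w=-9 kN/m over full span:
  R_A = wL/2 = (-9)·20/2 = -90 kN
  M_A = wL²/12 = (-9)·20²/12 = -300 kN·m
  R_B = wL/2 = (-9)·20/2 = -90 kN
  M_B = -wL²/12 = -(-9)·20²/12 = 300 kN·m
Load 3 — applied couple M₀=-12 kN·m at a=12 m (b=L-a=8):
  R_A = 6M₀ab/L³ = 6·(-12)·12·8/20³ = -108/125 kN
  M_A = M₀b(2a-b)/L² = (-12)·8·(2·12-8)/20² = -96/25 kN·m
  R_B = -6M₀ab/L³ = -6·(-12)·12·8/20³ = 108/125 kN
  M_B = M₀a(2b-a)/L² = (-12)·12·(2·8-12)/20² = -36/25 kN·m
Superposition: R_A = -5358/125 kN, M_A = -6788/75 kN·m, R_B = 2858/125 kN, M_B = -536/25 kN·m

R_A = -5358/125 kN, M_A = -6788/75 kN·m, R_B = 2858/125 kN, M_B = -536/25 kN·m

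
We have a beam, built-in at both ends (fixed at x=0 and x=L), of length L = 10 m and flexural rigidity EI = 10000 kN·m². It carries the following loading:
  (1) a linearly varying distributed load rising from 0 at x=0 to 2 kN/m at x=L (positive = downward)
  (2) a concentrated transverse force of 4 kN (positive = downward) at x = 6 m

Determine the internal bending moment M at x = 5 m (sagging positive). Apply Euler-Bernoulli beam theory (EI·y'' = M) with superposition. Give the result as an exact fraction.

Load 1 — triangular load w₀=2 kN/m (0→w₀ over full span):
  M_1 = 3w₀Lx/20 - w₀L²/30 - w₀x³/(6L) = 3·2·10·5/20 - 2·10²/30 - 2·5³/(6·10) = 25/6 kN·m
Load 2 — point force P=4 kN at a=6 m (b=L-a=4):
  M_2 = Pb²(3a+b)x/L³ - Pab²/L²  [x≤a] = 4·4²·(3·6+4)·5/10³ - 4·6·4²/10² = 16/5 kN·m
Superposition: M = Σ M_i = 221/30 kN·m ≈ 7.366667 kN·m

M(5) = 221/30 kN·m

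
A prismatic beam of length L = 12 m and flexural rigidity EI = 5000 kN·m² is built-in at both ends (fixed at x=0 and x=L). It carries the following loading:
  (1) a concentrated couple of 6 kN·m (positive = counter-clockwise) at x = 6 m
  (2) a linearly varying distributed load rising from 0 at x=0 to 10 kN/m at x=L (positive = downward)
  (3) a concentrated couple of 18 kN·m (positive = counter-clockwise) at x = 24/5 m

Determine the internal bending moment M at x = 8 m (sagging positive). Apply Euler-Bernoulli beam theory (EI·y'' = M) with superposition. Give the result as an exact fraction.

M(8) = 9229/450 kN·m

Load 1 — applied couple M₀=6 kN·m at a=6 m (b=L-a=6):
  M_1 = R_Ax - M_A - M₀  [x>a] with R_A=3/4, M_A=3/2 = (3/4)·8 - (3/2) - 6 = -3/2 kN·m
Load 2 — triangular load w₀=10 kN/m (0→w₀ over full span):
  M_2 = 3w₀Lx/20 - w₀L²/30 - w₀x³/(6L) = 3·10·12·8/20 - 10·12²/30 - 10·8³/(6·12) = 224/9 kN·m
Load 3 — applied couple M₀=18 kN·m at a=24/5 m (b=L-a=36/5):
  M_3 = R_Ax - M_A - M₀  [x>a] with R_A=54/25, M_A=54/25 = (54/25)·8 - (54/25) - 18 = -72/25 kN·m
Superposition: M = Σ M_i = 9229/450 kN·m ≈ 20.508889 kN·m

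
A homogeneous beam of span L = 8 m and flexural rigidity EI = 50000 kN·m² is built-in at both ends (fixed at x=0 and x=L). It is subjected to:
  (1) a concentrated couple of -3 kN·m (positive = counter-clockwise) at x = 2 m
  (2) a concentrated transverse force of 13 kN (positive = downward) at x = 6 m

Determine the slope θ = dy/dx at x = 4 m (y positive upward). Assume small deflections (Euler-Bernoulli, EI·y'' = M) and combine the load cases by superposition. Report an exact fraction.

θ(4) = -23/400000 rad

Load 1 — applied couple M₀=-3 kN·m at a=2 m (b=L-a=6):
  θ_1 = (R_Ax²/2 - M_Ax - M₀(x-a))/EI  [x>a] with R_A=-27/64, M_A=9/16 = ((-27/64)·4²/2 - (9/16)·4 - (-3)·(4-2))/50000 = 3/400000 rad
Load 2 — point force P=13 kN at a=6 m (b=L-a=2):
  θ_2 = -Pb²x(2aL-(3a+b)x)/(2L³EI)  [x≤a] = -13·2²·4·(2·6·8-(3·6+2)·4)/(2·8³·50000) = -13/200000 rad
Superposition: θ = Σ θ_i = -23/400000 rad ≈ -0.000058 rad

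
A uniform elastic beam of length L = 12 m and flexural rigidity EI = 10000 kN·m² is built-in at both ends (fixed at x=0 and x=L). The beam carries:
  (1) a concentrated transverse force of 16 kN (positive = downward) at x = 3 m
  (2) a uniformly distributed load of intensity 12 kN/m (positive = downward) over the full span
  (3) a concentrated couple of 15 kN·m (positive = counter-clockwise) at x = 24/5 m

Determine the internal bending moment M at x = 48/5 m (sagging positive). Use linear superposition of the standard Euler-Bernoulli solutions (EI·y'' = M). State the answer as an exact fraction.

M(48/5) = -207/25 kN·m

Load 1 — point force P=16 kN at a=3 m (b=L-a=9):
  M_1 = Pa²(a+3b)(L-x)/L³ - Pa²b/L²  [x>a] = 16·3²·(3+3·9)·(12-(48/5))/12³ - 16·3²·9/12² = -3 kN·m
Load 2 — uniform load w=12 kN/m over full span:
  M_2 = wLx/2 - wL²/12 - wx²/2 = 12·12·(48/5)/2 - 12·12²/12 - 12·(48/5)²/2 = -144/25 kN·m
Load 3 — applied couple M₀=15 kN·m at a=24/5 m (b=L-a=36/5):
  M_3 = R_Ax - M_A - M₀  [x>a] with R_A=9/5, M_A=9/5 = (9/5)·(48/5) - (9/5) - 15 = 12/25 kN·m
Superposition: M = Σ M_i = -207/25 kN·m ≈ -8.280000 kN·m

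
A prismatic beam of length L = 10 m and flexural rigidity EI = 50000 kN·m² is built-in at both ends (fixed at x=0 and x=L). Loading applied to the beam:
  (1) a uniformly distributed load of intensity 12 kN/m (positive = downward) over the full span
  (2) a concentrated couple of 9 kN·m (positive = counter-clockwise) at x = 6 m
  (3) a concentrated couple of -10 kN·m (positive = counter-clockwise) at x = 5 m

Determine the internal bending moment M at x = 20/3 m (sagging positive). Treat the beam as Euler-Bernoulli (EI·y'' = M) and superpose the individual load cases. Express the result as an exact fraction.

Load 1 — uniform load w=12 kN/m over full span:
  M_1 = wLx/2 - wL²/12 - wx²/2 = 12·10·(20/3)/2 - 12·10²/12 - 12·(20/3)²/2 = 100/3 kN·m
Load 2 — applied couple M₀=9 kN·m at a=6 m (b=L-a=4):
  M_2 = R_Ax - M_A - M₀  [x>a] with R_A=162/125, M_A=72/25 = (162/125)·(20/3) - (72/25) - 9 = -81/25 kN·m
Load 3 — applied couple M₀=-10 kN·m at a=5 m (b=L-a=5):
  M_3 = R_Ax - M_A - M₀  [x>a] with R_A=-3/2, M_A=-5/2 = (-3/2)·(20/3) - (-5/2) - (-10) = 5/2 kN·m
Superposition: M = Σ M_i = 4889/150 kN·m ≈ 32.593333 kN·m

M(20/3) = 4889/150 kN·m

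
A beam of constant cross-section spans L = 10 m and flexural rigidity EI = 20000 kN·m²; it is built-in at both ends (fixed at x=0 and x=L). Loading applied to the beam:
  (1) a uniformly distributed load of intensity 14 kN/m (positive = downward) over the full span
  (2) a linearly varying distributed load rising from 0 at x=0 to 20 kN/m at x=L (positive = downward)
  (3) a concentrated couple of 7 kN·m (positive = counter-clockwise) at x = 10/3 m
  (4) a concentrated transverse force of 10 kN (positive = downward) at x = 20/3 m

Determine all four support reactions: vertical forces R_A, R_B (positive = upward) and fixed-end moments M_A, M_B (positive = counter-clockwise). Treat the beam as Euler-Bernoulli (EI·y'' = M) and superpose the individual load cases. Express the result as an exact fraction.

R_A = 13976/135 kN, M_A = 5150/27 kN·m, R_B = 19774/135 kN, M_B = -6187/27 kN·m

Load 1 — uniform load w=14 kN/m over full span:
  R_A = wL/2 = 14·10/2 = 70 kN
  M_A = wL²/12 = 14·10²/12 = 350/3 kN·m
  R_B = wL/2 = 14·10/2 = 70 kN
  M_B = -wL²/12 = -14·10²/12 = -350/3 kN·m
Load 2 — triangular load w₀=20 kN/m (0→w₀ over full span):
  R_A = 3w₀L/20 = 3·20·10/20 = 30 kN
  M_A = w₀L²/30 = 20·10²/30 = 200/3 kN·m
  R_B = 7w₀L/20 = 7·20·10/20 = 70 kN
  M_B = -w₀L²/20 = -20·10²/20 = -100 kN·m
Load 3 — applied couple M₀=7 kN·m at a=10/3 m (b=L-a=20/3):
  R_A = 6M₀ab/L³ = 6·7·(10/3)·(20/3)/10³ = 14/15 kN
  M_A = M₀b(2a-b)/L² = 7·(20/3)·(2·(10/3)-(20/3))/10² = 0 kN·m
  R_B = -6M₀ab/L³ = -6·7·(10/3)·(20/3)/10³ = -14/15 kN
  M_B = M₀a(2b-a)/L² = 7·(10/3)·(2·(20/3)-(10/3))/10² = 7/3 kN·m
Load 4 — point force P=10 kN at a=20/3 m (b=L-a=10/3):
  R_A = Pb²(3a+b)/L³ = 10·(10/3)²·(3·(20/3)+(10/3))/10³ = 70/27 kN
  M_A = Pab²/L² = 10·(20/3)·(10/3)²/10² = 200/27 kN·m
  R_B = Pa²(a+3b)/L³ = 10·(20/3)²·((20/3)+3·(10/3))/10³ = 200/27 kN
  M_B = -Pa²b/L² = -10·(20/3)²·(10/3)/10² = -400/27 kN·m
Superposition: R_A = 13976/135 kN, M_A = 5150/27 kN·m, R_B = 19774/135 kN, M_B = -6187/27 kN·m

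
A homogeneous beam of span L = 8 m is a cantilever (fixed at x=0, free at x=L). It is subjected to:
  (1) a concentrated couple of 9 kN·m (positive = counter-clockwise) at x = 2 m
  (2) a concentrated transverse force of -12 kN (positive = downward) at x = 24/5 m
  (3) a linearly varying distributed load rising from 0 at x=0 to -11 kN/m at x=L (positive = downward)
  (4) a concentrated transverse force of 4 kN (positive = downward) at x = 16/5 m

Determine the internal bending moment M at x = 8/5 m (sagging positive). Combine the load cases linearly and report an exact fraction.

M(8/5) = 77327/375 kN·m

Load 1 — applied couple M₀=9 kN·m at a=2 m (b=L-a=6):
  M_1 = M₀  [x≤a] = 9 = 9 kN·m
Load 2 — point force P=-12 kN at a=24/5 m (b=L-a=16/5):
  M_2 = -P(a-x)  [x≤a] = -(-12)·((24/5)-(8/5)) = 192/5 kN·m
Load 3 — triangular load w₀=-11 kN/m (0→w₀ over full span):
  M_3 = w₀Lx/2 - w₀L²/3 - w₀x³/(6L) = (-11)·8·(8/5)/2 - (-11)·8²/3 - (-11)·(8/5)³/(6·8) = 61952/375 kN·m
Load 4 — point force P=4 kN at a=16/5 m (b=L-a=24/5):
  M_4 = -P(a-x)  [x≤a] = -4·((16/5)-(8/5)) = -32/5 kN·m
Superposition: M = Σ M_i = 77327/375 kN·m ≈ 206.205333 kN·m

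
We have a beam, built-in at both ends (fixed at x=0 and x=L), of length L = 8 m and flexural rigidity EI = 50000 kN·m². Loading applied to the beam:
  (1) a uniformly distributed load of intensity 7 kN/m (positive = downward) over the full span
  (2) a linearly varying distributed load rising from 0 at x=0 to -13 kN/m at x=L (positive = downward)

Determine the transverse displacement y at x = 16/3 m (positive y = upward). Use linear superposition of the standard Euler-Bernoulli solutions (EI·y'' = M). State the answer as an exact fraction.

Load 1 — uniform load w=7 kN/m over full span:
  y_1 = -wx²(L-x)²/(24EI) = -7·(16/3)²·(8-(16/3))²/(24·50000) = -896/759375 m
Load 2 — triangular load w₀=-13 kN/m (0→w₀ over full span):
  y_2 = -w₀x²(L-x)²(x+2L)/(120LEI) = -(-13)·(16/3)²·(8-(16/3))²·((16/3)+2·8)/(120·8·50000) = 13312/11390625 m
Superposition: y = Σ y_i = -128/11390625 m ≈ -0.000011 m

y(16/3) = -128/11390625 m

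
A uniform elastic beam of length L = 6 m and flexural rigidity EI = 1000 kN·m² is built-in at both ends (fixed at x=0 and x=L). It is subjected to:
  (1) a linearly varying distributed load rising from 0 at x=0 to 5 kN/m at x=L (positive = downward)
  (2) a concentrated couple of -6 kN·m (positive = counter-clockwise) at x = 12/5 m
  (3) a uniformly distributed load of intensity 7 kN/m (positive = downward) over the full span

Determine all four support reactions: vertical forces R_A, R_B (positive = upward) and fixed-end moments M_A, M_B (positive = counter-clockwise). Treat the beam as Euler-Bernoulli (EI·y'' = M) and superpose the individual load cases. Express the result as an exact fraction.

Load 1 — triangular load w₀=5 kN/m (0→w₀ over full span):
  R_A = 3w₀L/20 = 3·5·6/20 = 9/2 kN
  M_A = w₀L²/30 = 5·6²/30 = 6 kN·m
  R_B = 7w₀L/20 = 7·5·6/20 = 21/2 kN
  M_B = -w₀L²/20 = -5·6²/20 = -9 kN·m
Load 2 — applied couple M₀=-6 kN·m at a=12/5 m (b=L-a=18/5):
  R_A = 6M₀ab/L³ = 6·(-6)·(12/5)·(18/5)/6³ = -36/25 kN
  M_A = M₀b(2a-b)/L² = (-6)·(18/5)·(2·(12/5)-(18/5))/6² = -18/25 kN·m
  R_B = -6M₀ab/L³ = -6·(-6)·(12/5)·(18/5)/6³ = 36/25 kN
  M_B = M₀a(2b-a)/L² = (-6)·(12/5)·(2·(18/5)-(12/5))/6² = -48/25 kN·m
Load 3 — uniform load w=7 kN/m over full span:
  R_A = wL/2 = 7·6/2 = 21 kN
  M_A = wL²/12 = 7·6²/12 = 21 kN·m
  R_B = wL/2 = 7·6/2 = 21 kN
  M_B = -wL²/12 = -7·6²/12 = -21 kN·m
Superposition: R_A = 1203/50 kN, M_A = 657/25 kN·m, R_B = 1647/50 kN, M_B = -798/25 kN·m

R_A = 1203/50 kN, M_A = 657/25 kN·m, R_B = 1647/50 kN, M_B = -798/25 kN·m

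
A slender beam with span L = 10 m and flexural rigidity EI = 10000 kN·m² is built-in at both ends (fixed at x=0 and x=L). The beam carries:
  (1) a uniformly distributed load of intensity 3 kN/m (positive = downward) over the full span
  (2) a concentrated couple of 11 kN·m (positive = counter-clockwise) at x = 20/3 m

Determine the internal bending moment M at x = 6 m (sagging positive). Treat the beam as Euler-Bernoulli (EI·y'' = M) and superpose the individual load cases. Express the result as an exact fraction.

M(6) = 242/15 kN·m

Load 1 — uniform load w=3 kN/m over full span:
  M_1 = wLx/2 - wL²/12 - wx²/2 = 3·10·6/2 - 3·10²/12 - 3·6²/2 = 11 kN·m
Load 2 — applied couple M₀=11 kN·m at a=20/3 m (b=L-a=10/3):
  M_2 = R_Ax - M_A  [x≤a] with R_A=22/15, M_A=11/3 = (22/15)·6 - (11/3) = 77/15 kN·m
Superposition: M = Σ M_i = 242/15 kN·m ≈ 16.133333 kN·m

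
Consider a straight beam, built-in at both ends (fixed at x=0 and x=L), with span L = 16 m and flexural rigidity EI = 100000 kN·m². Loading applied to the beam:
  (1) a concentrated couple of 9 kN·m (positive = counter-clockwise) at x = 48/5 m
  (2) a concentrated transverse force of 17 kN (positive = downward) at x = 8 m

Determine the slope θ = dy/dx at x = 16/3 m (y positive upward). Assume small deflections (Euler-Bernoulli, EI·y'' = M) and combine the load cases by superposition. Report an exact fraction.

Load 1 — applied couple M₀=9 kN·m at a=48/5 m (b=L-a=32/5):
  θ_1 = (R_Ax²/2 - M_Ax)/EI  [x≤a] with R_A=81/100, M_A=72/25 = ((81/100)·(16/3)²/2 - (72/25)·(16/3))/100000 = -3/78125 rad
Load 2 — point force P=17 kN at a=8 m (b=L-a=8):
  θ_2 = -Pb²x(2aL-(3a+b)x)/(2L³EI)  [x≤a] = -17·8²·(16/3)·(2·8·16-(3·8+8)·(16/3))/(2·16³·100000) = -17/28125 rad
Superposition: θ = Σ θ_i = -452/703125 rad ≈ -0.000643 rad

θ(16/3) = -452/703125 rad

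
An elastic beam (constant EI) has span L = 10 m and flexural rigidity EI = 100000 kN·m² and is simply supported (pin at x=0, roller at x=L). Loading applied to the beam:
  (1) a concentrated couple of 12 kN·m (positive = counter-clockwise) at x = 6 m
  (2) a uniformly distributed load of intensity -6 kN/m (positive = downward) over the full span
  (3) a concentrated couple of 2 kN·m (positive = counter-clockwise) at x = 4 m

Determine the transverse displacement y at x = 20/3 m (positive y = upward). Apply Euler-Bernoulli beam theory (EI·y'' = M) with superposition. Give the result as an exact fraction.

Load 1 — applied couple M₀=12 kN·m at a=6 m (b=L-a=4):
  y_1 = (M₀x³/(6L)-M₀(x-a)²/2+C₁x)/EI  [x>a] with C₁=M₀(3b²-L²)/(6L)=-52/5 = (12·(20/3)³/(6·10)-12·((20/3)-6)²/2+(-52/5)·(20/3))/100000 = -43/337500 m
Load 2 — uniform load w=-6 kN/m over full span:
  y_2 = -wx(L³-2Lx²+x³)/(24EI) = -(-6)·(20/3)·(10³-2·10·(20/3)²+(20/3)³)/(24·100000) = 11/1620 m
Load 3 — applied couple M₀=2 kN·m at a=4 m (b=L-a=6):
  y_3 = (M₀x³/(6L)-M₀(x-a)²/2+C₁x)/EI  [x>a] with C₁=M₀(3b²-L²)/(6L)=4/15 = (2·(20/3)³/(6·10)-2·((20/3)-4)²/2+(4/15)·(20/3))/100000 = 23/506250 m
Superposition: y = Σ y_i = 566/84375 m ≈ 0.006708 m

y(20/3) = 566/84375 m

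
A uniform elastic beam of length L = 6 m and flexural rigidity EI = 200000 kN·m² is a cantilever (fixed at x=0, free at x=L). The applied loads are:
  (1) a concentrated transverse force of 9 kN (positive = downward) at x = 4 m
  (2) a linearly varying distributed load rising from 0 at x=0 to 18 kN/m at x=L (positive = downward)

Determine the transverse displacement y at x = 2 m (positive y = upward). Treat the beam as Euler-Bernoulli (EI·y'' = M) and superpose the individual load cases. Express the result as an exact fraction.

Load 1 — point force P=9 kN at a=4 m (b=L-a=2):
  y_1 = -Px²(3a-x)/(6EI)  [x≤a] = -9·2²·(3·4-2)/(6·200000) = -3/10000 m
Load 2 — triangular load w₀=18 kN/m (0→w₀ over full span):
  y_2 = (w₀Lx³/12-w₀L²x²/6-w₀x⁵/(120L))/EI = (18·6·2³/12-18·6²·2²/6-18·2⁵/(120·6))/200000 = -451/250000 m
Superposition: y = Σ y_i = -263/125000 m ≈ -0.002104 m

y(2) = -263/125000 m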